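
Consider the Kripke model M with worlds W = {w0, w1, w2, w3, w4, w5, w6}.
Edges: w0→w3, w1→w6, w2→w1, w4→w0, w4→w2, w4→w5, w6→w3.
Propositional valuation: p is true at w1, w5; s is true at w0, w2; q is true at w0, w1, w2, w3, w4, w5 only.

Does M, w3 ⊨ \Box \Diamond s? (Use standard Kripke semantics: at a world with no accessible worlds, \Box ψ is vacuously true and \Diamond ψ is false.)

At w3: no accessible worlds, so \Box \Diamond s holds vacuously.

Yes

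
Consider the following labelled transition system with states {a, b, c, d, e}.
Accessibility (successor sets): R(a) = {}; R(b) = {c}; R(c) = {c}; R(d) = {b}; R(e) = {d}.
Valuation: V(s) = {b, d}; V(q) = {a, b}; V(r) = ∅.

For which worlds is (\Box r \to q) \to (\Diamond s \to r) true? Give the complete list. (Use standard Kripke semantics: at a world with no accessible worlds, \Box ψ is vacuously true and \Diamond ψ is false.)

a, b, c

Let φ = (\Box r \to q) \to (\Diamond s \to r). Evaluate φ at each world:
  a (successors ∅): φ is true.
  b (successors {c}): φ is true.
  c (successors {c}): φ is true.
  d (successors {b}): φ is false.
  e (successors {d}): φ is false.
For instance, at c:
  At c: \Box r \to q is true, \Diamond s \to r is true, so (\Box r \to q) \to (\Diamond s \to r) is true.
    At c: \Box r is false, q is false, so \Box r \to q is true.
      At c: \Box r requires r at every successor {c}.
        r fails at c, so \Box r is false at c.
    At c: \Diamond s is false, r is false, so \Diamond s \to r is true.
      At c: \Diamond s requires s at some successor in {c}.
        At c: s is false.
      So \Diamond s is false at c.
Satisfying worlds: {a, b, c}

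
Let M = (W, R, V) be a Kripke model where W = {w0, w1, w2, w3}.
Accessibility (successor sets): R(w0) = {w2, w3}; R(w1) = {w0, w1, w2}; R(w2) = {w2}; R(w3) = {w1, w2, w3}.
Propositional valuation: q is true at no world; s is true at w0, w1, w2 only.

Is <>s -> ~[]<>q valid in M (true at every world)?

Let φ = <>s -> ~[]<>q. Evaluate φ at each world:
  w0 (successors {w2, w3}): φ is true.
  w1 (successors {w0, w1, w2}): φ is true.
  w2 (successors {w2}): φ is true.
  w3 (successors {w1, w2, w3}): φ is true.
For instance, at w0:
  At w0: <>s is true, ~[]<>q is true, so <>s -> ~[]<>q is true.
    At w0: <>s requires s at some successor in {w2, w3}.
      s holds at w2, so <>s is true at w0.
    At w0: []<>q is false, so ~[]<>q is true.
      At w0: []<>q requires <>q at every successor {w2, w3}.
        <>q fails at w2, so []<>q is false at w0.

Yes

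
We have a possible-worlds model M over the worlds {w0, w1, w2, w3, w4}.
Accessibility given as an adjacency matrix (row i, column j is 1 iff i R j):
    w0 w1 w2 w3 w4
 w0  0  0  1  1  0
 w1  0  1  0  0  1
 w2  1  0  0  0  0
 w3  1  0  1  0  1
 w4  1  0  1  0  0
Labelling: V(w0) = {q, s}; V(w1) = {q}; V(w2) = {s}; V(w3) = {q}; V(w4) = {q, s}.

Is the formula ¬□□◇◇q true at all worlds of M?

Let φ = ¬□□◇◇q. Evaluate φ at each world:
  w0 (successors {w2, w3}): φ is false.
  w1 (successors {w1, w4}): φ is false.
  w2 (successors {w0}): φ is false.
  w3 (successors {w0, w2, w4}): φ is false.
  w4 (successors {w0, w2}): φ is false.
Detail at w0 (counterexample):
  At w0: □□◇◇q is true, so ¬□□◇◇q is false.
    At w0: □□◇◇q requires □◇◇q at every successor {w2, w3}.
      At w2: □◇◇q is true.
      At w3: □◇◇q is true.
    So □□◇◇q is true at w0.

No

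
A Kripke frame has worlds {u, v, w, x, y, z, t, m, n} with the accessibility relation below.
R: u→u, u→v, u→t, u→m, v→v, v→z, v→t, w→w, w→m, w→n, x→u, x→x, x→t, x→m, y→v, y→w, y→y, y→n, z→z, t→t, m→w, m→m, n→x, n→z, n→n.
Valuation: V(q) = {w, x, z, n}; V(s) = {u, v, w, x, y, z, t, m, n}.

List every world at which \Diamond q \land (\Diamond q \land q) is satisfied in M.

w, x, z, n

Let φ = \Diamond q \land (\Diamond q \land q). Evaluate φ at each world:
  u (successors {u, v, t, m}): φ is false.
  v (successors {v, z, t}): φ is false.
  w (successors {w, m, n}): φ is true.
  x (successors {u, x, t, m}): φ is true.
  y (successors {v, w, y, n}): φ is false.
  z (successors {z}): φ is true.
  t (successors {t}): φ is false.
  m (successors {w, m}): φ is false.
  n (successors {x, z, n}): φ is true.
For instance, at t:
  At t: \Diamond q is false, \Diamond q \land q is false, so \Diamond q \land (\Diamond q \land q) is false.
    At t: \Diamond q requires q at some successor in {t}.
      At t: q is false.
    So \Diamond q is false at t.
    At t: \Diamond q is false, q is false, so \Diamond q \land q is false.
      At t: \Diamond q requires q at some successor in {t}.
        At t: q is false.
      So \Diamond q is false at t.
Satisfying worlds: {w, x, z, n}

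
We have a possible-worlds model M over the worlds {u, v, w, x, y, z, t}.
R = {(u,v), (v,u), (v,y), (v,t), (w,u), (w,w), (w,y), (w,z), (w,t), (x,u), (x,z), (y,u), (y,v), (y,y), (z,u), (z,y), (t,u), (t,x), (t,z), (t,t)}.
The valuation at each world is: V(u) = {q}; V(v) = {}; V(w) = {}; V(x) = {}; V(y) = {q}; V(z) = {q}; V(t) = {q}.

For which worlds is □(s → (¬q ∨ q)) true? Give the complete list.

u, v, w, x, y, z, t

Let φ = □(s → (¬q ∨ q)). Evaluate φ at each world:
  u (successors {v}): φ is true.
  v (successors {u, y, t}): φ is true.
  w (successors {u, w, y, z, t}): φ is true.
  x (successors {u, z}): φ is true.
  y (successors {u, v, y}): φ is true.
  z (successors {u, y}): φ is true.
  t (successors {u, x, z, t}): φ is true.
For instance, at v:
  At v: □(s → (¬q ∨ q)) requires s → (¬q ∨ q) at every successor {u, y, t}.
    At u: s → (¬q ∨ q) is true.
    At y: s → (¬q ∨ q) is true.
    At t: s → (¬q ∨ q) is true.
  So □(s → (¬q ∨ q)) is true at v.
Satisfying worlds: {u, v, w, x, y, z, t}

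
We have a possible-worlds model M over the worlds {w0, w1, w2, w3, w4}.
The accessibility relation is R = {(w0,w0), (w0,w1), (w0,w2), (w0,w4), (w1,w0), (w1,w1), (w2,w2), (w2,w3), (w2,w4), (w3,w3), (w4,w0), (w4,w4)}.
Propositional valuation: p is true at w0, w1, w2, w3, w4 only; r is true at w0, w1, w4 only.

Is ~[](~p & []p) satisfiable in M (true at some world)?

Let φ = ~[](~p & []p). Evaluate φ at each world:
  w0 (successors {w0, w1, w2, w4}): φ is true.
  w1 (successors {w0, w1}): φ is true.
  w2 (successors {w2, w3, w4}): φ is true.
  w3 (successors {w3}): φ is true.
  w4 (successors {w0, w4}): φ is true.
Detail at w0 (witness):
  At w0: [](~p & []p) is false, so ~[](~p & []p) is true.
    At w0: [](~p & []p) requires ~p & []p at every successor {w0, w1, w2, w4}.
      ~p & []p fails at w0, so [](~p & []p) is false at w0.

Yes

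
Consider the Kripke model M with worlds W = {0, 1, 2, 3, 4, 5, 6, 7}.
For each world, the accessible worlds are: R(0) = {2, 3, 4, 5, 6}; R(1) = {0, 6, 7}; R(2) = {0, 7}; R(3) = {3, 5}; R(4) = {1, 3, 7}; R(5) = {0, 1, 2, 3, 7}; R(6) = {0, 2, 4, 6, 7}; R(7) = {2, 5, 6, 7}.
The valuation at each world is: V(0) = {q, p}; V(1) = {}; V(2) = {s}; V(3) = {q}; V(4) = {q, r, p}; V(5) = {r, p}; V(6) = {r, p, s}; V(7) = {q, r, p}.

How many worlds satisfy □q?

1

Recall that □ψ holds at a world iff ψ holds at every accessible world, and ◇ψ holds iff ψ holds at some accessible world.
Let φ = □q. Evaluate φ at each world:
  0 (successors {2, 3, 4, 5, 6}): φ is false.
  1 (successors {0, 6, 7}): φ is false.
  2 (successors {0, 7}): φ is true.
  3 (successors {3, 5}): φ is false.
  4 (successors {1, 3, 7}): φ is false.
  5 (successors {0, 1, 2, 3, 7}): φ is false.
  6 (successors {0, 2, 4, 6, 7}): φ is false.
  7 (successors {2, 5, 6, 7}): φ is false.
For instance, at 7:
  At 7: □q requires q at every successor {2, 5, 6, 7}.
    q fails at 2, so □q is false at 7.
Satisfying worlds: {2}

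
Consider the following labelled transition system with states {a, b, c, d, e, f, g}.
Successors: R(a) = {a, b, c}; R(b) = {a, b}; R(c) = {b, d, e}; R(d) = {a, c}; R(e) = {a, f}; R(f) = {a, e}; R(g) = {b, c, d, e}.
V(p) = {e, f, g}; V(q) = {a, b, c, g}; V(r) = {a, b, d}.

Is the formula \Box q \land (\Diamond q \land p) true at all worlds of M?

No

Let φ = \Box q \land (\Diamond q \land p). Evaluate φ at each world:
  a (successors {a, b, c}): φ is false.
  b (successors {a, b}): φ is false.
  c (successors {b, d, e}): φ is false.
  d (successors {a, c}): φ is false.
  e (successors {a, f}): φ is false.
  f (successors {a, e}): φ is false.
  g (successors {b, c, d, e}): φ is false.
Detail at a (counterexample):
  At a: \Box q is true, \Diamond q \land p is false, so \Box q \land (\Diamond q \land p) is false.
    At a: \Box q requires q at every successor {a, b, c}.
      At a: q is true.
      At b: q is true.
      At c: q is true.
    So \Box q is true at a.
    At a: \Diamond q is true, p is false, so \Diamond q \land p is false.
      At a: \Diamond q requires q at some successor in {a, b, c}.
        q holds at a, so \Diamond q is true at a.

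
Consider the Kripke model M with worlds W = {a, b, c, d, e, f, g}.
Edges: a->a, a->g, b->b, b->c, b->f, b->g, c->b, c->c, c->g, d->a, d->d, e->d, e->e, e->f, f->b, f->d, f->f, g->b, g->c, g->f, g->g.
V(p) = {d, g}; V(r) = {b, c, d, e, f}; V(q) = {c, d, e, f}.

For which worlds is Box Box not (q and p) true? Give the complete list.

Let φ = Box Box not (q and p). Evaluate φ at each world:
  a (successors {a, g}): φ is true.
  b (successors {b, c, f, g}): φ is false.
  c (successors {b, c, g}): φ is true.
  d (successors {a, d}): φ is false.
  e (successors {d, e, f}): φ is false.
  f (successors {b, d, f}): φ is false.
  g (successors {b, c, f, g}): φ is false.
For instance, at a:
  At a: Box Box not (q and p) requires Box not (q and p) at every successor {a, g}.
      At a: Box not (q and p) requires not (q and p) at every successor {a, g}.
        At a: not (q and p) is true.
        At g: not (q and p) is true.
      So Box not (q and p) is true at a.
      At g: Box not (q and p) requires not (q and p) at every successor {b, c, f, g}.
        At b: not (q and p) is true.
        At c: not (q and p) is true.
        At f: not (q and p) is true.
        At g: not (q and p) is true.
      So Box not (q and p) is true at g.
  So Box Box not (q and p) is true at a.
Satisfying worlds: {a, c}

a, c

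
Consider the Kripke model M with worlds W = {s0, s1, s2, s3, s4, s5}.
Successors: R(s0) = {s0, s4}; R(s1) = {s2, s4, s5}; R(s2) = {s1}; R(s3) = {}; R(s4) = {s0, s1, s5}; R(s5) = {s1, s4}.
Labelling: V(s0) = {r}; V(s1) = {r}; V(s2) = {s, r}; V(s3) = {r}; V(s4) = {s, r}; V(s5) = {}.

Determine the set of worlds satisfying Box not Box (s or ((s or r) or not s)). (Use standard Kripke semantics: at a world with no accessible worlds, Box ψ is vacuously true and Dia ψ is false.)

s3

Let φ = Box not Box (s or ((s or r) or not s)). Evaluate φ at each world:
  s0 (successors {s0, s4}): φ is false.
  s1 (successors {s2, s4, s5}): φ is false.
  s2 (successors {s1}): φ is false.
  s3 (successors ∅): φ is true.
  s4 (successors {s0, s1, s5}): φ is false.
  s5 (successors {s1, s4}): φ is false.
For instance, at s2:
  At s2: Box not Box (s or ((s or r) or not s)) requires not Box (s or ((s or r) or not s)) at every successor {s1}.
    not Box (s or ((s or r) or not s)) fails at s1, so Box not Box (s or ((s or r) or not s)) is false at s2.
      At s1: Box (s or ((s or r) or not s)) is true, so not Box (s or ((s or r) or not s)) is false.
Satisfying worlds: {s3}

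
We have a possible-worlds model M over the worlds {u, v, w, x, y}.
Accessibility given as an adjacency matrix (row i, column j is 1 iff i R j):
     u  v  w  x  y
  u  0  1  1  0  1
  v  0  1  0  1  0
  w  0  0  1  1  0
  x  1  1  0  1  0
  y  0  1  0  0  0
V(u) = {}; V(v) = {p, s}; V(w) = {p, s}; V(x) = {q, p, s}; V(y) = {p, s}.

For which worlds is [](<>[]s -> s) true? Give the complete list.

Let φ = [](<>[]s -> s). Evaluate φ at each world:
  u (successors {v, w, y}): φ is true.
  v (successors {v, x}): φ is true.
  w (successors {w, x}): φ is true.
  x (successors {u, v, x}): φ is false.
  y (successors {v}): φ is true.
For instance, at u:
  At u: [](<>[]s -> s) requires <>[]s -> s at every successor {v, w, y}.
      At v: <>[]s is true, s is true, so <>[]s -> s is true.
      At w: <>[]s is true, s is true, so <>[]s -> s is true.
      At y: <>[]s is true, s is true, so <>[]s -> s is true.
  So [](<>[]s -> s) is true at u.
Satisfying worlds: {u, v, w, y}

u, v, w, y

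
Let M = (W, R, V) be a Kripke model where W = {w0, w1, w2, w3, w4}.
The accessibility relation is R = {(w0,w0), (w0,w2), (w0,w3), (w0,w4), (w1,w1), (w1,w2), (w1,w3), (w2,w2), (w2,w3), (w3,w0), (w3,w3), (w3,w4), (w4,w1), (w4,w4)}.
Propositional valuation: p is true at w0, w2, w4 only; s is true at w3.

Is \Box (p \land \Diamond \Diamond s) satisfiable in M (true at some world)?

Recall that \Box ψ holds at a world iff ψ holds at every accessible world, and \Diamond ψ holds iff ψ holds at some accessible world.
Let φ = \Box (p \land \Diamond \Diamond s). Evaluate φ at each world:
  w0 (successors {w0, w2, w3, w4}): φ is false.
  w1 (successors {w1, w2, w3}): φ is false.
  w2 (successors {w2, w3}): φ is false.
  w3 (successors {w0, w3, w4}): φ is false.
  w4 (successors {w1, w4}): φ is false.
For instance, at w4:
  At w4: \Box (p \land \Diamond \Diamond s) requires p \land \Diamond \Diamond s at every successor {w1, w4}.
    p \land \Diamond \Diamond s fails at w1, so \Box (p \land \Diamond \Diamond s) is false at w4.
      At w1: p is false, \Diamond \Diamond s is true, so p \land \Diamond \Diamond s is false.

No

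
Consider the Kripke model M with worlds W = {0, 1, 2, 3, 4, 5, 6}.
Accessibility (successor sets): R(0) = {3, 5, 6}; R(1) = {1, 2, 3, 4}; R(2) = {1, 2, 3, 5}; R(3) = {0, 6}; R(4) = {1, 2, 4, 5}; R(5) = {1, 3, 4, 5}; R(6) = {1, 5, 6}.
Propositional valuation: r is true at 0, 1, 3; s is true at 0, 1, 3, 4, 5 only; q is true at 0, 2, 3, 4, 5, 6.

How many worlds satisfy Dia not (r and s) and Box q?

2

Recall that Box ψ holds at a world iff ψ holds at every accessible world, and Dia ψ holds iff ψ holds at some accessible world.
Let φ = Dia not (r and s) and Box q. Evaluate φ at each world:
  0 (successors {3, 5, 6}): φ is true.
  1 (successors {1, 2, 3, 4}): φ is false.
  2 (successors {1, 2, 3, 5}): φ is false.
  3 (successors {0, 6}): φ is true.
  4 (successors {1, 2, 4, 5}): φ is false.
  5 (successors {1, 3, 4, 5}): φ is false.
  6 (successors {1, 5, 6}): φ is false.
For instance, at 5:
  At 5: Dia not (r and s) is true, Box q is false, so Dia not (r and s) and Box q is false.
    At 5: Dia not (r and s) requires not (r and s) at some successor in {1, 3, 4, 5}.
      not (r and s) holds at 4, so Dia not (r and s) is true at 5.
    At 5: Box q requires q at every successor {1, 3, 4, 5}.
      q fails at 1, so Box q is false at 5.
Satisfying worlds: {0, 3}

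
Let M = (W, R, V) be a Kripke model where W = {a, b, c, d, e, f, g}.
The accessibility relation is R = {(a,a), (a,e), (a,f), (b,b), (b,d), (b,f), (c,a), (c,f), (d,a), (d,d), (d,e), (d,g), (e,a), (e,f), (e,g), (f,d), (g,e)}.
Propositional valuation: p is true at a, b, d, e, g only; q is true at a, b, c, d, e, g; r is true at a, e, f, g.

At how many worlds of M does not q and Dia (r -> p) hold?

Let φ = not q and Dia (r -> p). Evaluate φ at each world:
  a (successors {a, e, f}): φ is false.
  b (successors {b, d, f}): φ is false.
  c (successors {a, f}): φ is false.
  d (successors {a, d, e, g}): φ is false.
  e (successors {a, f, g}): φ is false.
  f (successors {d}): φ is true.
  g (successors {e}): φ is false.
For instance, at c:
  At c: not q is false, Dia (r -> p) is true, so not q and Dia (r -> p) is false.
    At c: Dia (r -> p) requires r -> p at some successor in {a, f}.
      r -> p holds at a, so Dia (r -> p) is true at c.
Satisfying worlds: {f}

1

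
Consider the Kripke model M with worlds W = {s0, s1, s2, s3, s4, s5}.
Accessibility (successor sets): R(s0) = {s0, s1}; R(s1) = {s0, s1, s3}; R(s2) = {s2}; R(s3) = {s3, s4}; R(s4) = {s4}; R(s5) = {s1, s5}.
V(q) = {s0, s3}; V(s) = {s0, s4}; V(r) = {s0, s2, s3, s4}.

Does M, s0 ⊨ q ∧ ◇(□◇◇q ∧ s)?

Yes

Recall that □ψ holds at a world iff ψ holds at every accessible world, and ◇ψ holds iff ψ holds at some accessible world.
At s0: q is true, ◇(□◇◇q ∧ s) is true, so q ∧ ◇(□◇◇q ∧ s) is true.
  At s0: ◇(□◇◇q ∧ s) requires □◇◇q ∧ s at some successor in {s0, s1}.
    □◇◇q ∧ s holds at s0, so ◇(□◇◇q ∧ s) is true at s0.
      At s0: □◇◇q is true, s is true, so □◇◇q ∧ s is true.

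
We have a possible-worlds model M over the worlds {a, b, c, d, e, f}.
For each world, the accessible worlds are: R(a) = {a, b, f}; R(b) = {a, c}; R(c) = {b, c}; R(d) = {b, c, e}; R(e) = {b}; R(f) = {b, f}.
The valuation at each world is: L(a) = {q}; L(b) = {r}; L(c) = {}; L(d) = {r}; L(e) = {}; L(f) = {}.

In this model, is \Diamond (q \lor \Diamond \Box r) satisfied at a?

Yes

At a: \Diamond (q \lor \Diamond \Box r) requires q \lor \Diamond \Box r at some successor in {a, b, f}.
  q \lor \Diamond \Box r holds at a, so \Diamond (q \lor \Diamond \Box r) is true at a.
    At a: q is true, \Diamond \Box r is false, so q \lor \Diamond \Box r is true.
      At a: \Diamond \Box r requires \Box r at some successor in {a, b, f}.
        At a: \Box r is false.
        At b: \Box r is false.
        At f: \Box r is false.
      So \Diamond \Box r is false at a.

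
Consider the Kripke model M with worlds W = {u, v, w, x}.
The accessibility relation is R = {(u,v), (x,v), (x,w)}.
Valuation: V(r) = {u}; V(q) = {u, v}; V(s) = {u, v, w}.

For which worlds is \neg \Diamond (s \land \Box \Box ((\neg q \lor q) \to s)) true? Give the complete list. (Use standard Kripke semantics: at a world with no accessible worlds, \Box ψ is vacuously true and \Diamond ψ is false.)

v, w

Let φ = \neg \Diamond (s \land \Box \Box ((\neg q \lor q) \to s)). Evaluate φ at each world:
  u (successors {v}): φ is false.
  v (successors ∅): φ is true.
  w (successors ∅): φ is true.
  x (successors {v, w}): φ is false.
For instance, at u:
  At u: \Diamond (s \land \Box \Box ((\neg q \lor q) \to s)) is true, so \neg \Diamond (s \land \Box \Box ((\neg q \lor q) \to s)) is false.
    At u: \Diamond (s \land \Box \Box ((\neg q \lor q) \to s)) requires s \land \Box \Box ((\neg q \lor q) \to s) at some successor in {v}.
      s \land \Box \Box ((\neg q \lor q) \to s) holds at v, so \Diamond (s \land \Box \Box ((\neg q \lor q) \to s)) is true at u.
Satisfying worlds: {v, w}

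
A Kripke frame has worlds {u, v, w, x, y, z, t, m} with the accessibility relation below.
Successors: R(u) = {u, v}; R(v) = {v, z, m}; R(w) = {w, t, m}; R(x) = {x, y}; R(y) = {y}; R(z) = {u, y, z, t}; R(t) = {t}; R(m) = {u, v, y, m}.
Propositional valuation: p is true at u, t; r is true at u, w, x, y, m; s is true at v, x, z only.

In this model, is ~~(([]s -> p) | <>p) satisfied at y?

At y: ~(([]s -> p) | <>p) is false, so ~~(([]s -> p) | <>p) is true.
  At y: ([]s -> p) | <>p is true, so ~(([]s -> p) | <>p) is false.
    At y: []s -> p is true, <>p is false, so ([]s -> p) | <>p is true.
      At y: []s is false, p is false, so []s -> p is true.
      At y: <>p requires p at some successor in {y}.
        At y: p is false.
      So <>p is false at y.

Yes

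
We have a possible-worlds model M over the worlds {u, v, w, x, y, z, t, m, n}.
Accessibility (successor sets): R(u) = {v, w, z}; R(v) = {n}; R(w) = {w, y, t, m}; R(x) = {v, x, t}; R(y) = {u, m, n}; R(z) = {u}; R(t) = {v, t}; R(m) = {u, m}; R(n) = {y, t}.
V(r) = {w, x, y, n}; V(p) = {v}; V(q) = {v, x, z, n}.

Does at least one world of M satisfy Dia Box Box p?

No

Recall that Box ψ holds at a world iff ψ holds at every accessible world, and Dia ψ holds iff ψ holds at some accessible world.
Let φ = Dia Box Box p. Evaluate φ at each world:
  u (successors {v, w, z}): φ is false.
  v (successors {n}): φ is false.
  w (successors {w, y, t, m}): φ is false.
  x (successors {v, x, t}): φ is false.
  y (successors {u, m, n}): φ is false.
  z (successors {u}): φ is false.
  t (successors {v, t}): φ is false.
  m (successors {u, m}): φ is false.
  n (successors {y, t}): φ is false.
For instance, at n:
  At n: Dia Box Box p requires Box Box p at some successor in {y, t}.
    At y: Box Box p is false.
    At t: Box Box p is false.
  So Dia Box Box p is false at n.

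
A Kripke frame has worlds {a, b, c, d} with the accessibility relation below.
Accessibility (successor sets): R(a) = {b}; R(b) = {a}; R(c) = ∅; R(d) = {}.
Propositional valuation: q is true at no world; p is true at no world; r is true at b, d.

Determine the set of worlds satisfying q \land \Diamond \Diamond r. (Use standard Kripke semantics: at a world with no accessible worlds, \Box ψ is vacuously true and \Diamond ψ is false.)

none

Recall that \Diamond ψ holds at a world iff ψ holds at some accessible world.
Let φ = q \land \Diamond \Diamond r. Evaluate φ at each world:
  a (successors {b}): φ is false.
  b (successors {a}): φ is false.
  c (successors ∅): φ is false.
  d (successors ∅): φ is false.
For instance, at b:
  At b: q is false, \Diamond \Diamond r is true, so q \land \Diamond \Diamond r is false.
    At b: \Diamond \Diamond r requires \Diamond r at some successor in {a}.
      \Diamond r holds at a, so \Diamond \Diamond r is true at b.
Satisfying worlds: none.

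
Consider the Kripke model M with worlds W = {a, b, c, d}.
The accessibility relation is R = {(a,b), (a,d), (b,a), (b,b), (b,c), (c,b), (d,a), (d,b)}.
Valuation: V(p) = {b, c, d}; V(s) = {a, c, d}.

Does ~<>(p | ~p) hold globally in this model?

No

Let φ = ~<>(p | ~p). Evaluate φ at each world:
  a (successors {b, d}): φ is false.
  b (successors {a, b, c}): φ is false.
  c (successors {b}): φ is false.
  d (successors {a, b}): φ is false.
Detail at a (counterexample):
  At a: <>(p | ~p) is true, so ~<>(p | ~p) is false.
    At a: <>(p | ~p) requires p | ~p at some successor in {b, d}.
      p | ~p holds at b, so <>(p | ~p) is true at a.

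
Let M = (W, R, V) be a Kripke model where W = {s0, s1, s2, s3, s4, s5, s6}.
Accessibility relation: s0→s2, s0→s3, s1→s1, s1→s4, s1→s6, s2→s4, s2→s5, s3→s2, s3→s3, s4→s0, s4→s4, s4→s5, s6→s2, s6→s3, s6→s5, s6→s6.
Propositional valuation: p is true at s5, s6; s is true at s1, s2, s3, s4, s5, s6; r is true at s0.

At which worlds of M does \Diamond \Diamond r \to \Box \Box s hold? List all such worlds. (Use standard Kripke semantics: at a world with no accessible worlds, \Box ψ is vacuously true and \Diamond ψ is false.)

s0, s3, s5, s6

Let φ = \Diamond \Diamond r \to \Box \Box s. Evaluate φ at each world:
  s0 (successors {s2, s3}): φ is true.
  s1 (successors {s1, s4, s6}): φ is false.
  s2 (successors {s4, s5}): φ is false.
  s3 (successors {s2, s3}): φ is true.
  s4 (successors {s0, s4, s5}): φ is false.
  s5 (successors ∅): φ is true.
  s6 (successors {s2, s3, s5, s6}): φ is true.
For instance, at s3:
  At s3: \Diamond \Diamond r is false, \Box \Box s is true, so \Diamond \Diamond r \to \Box \Box s is true.
    At s3: \Diamond \Diamond r requires \Diamond r at some successor in {s2, s3}.
      At s2: \Diamond r is false.
      At s3: \Diamond r is false.
    So \Diamond \Diamond r is false at s3.
    At s3: \Box \Box s requires \Box s at every successor {s2, s3}.
      At s2: \Box s is true.
      At s3: \Box s is true.
    So \Box \Box s is true at s3.
Satisfying worlds: {s0, s3, s5, s6}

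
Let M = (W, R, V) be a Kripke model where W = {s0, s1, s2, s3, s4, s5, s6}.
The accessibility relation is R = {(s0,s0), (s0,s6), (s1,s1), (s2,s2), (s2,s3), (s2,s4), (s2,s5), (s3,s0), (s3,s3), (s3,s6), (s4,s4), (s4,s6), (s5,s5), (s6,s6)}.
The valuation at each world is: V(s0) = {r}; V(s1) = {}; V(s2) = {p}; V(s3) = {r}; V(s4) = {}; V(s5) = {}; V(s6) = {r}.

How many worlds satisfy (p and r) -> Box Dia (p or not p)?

7

Let φ = (p and r) -> Box Dia (p or not p). Evaluate φ at each world:
  s0 (successors {s0, s6}): φ is true.
  s1 (successors {s1}): φ is true.
  s2 (successors {s2, s3, s4, s5}): φ is true.
  s3 (successors {s0, s3, s6}): φ is true.
  s4 (successors {s4, s6}): φ is true.
  s5 (successors {s5}): φ is true.
  s6 (successors {s6}): φ is true.
For instance, at s6:
  At s6: p and r is false, Box Dia (p or not p) is true, so (p and r) -> Box Dia (p or not p) is true.
    At s6: Box Dia (p or not p) requires Dia (p or not p) at every successor {s6}.
      At s6: Dia (p or not p) is true.
    So Box Dia (p or not p) is true at s6.
Satisfying worlds: {s0, s1, s2, s3, s4, s5, s6}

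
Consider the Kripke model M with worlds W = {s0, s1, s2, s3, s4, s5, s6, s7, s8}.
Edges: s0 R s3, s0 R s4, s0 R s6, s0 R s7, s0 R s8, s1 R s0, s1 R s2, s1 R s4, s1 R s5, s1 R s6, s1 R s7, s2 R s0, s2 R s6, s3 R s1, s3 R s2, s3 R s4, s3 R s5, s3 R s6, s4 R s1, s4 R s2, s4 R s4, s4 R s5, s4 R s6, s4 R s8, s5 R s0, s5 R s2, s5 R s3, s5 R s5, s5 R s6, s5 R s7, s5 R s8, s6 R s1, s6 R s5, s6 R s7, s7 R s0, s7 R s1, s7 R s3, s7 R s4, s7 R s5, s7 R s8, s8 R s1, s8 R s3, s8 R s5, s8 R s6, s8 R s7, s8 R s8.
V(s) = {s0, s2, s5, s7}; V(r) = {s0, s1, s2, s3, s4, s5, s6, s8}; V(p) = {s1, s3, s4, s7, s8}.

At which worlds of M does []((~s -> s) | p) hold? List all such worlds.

Let φ = []((~s -> s) | p). Evaluate φ at each world:
  s0 (successors {s3, s4, s6, s7, s8}): φ is false.
  s1 (successors {s0, s2, s4, s5, s6, s7}): φ is false.
  s2 (successors {s0, s6}): φ is false.
  s3 (successors {s1, s2, s4, s5, s6}): φ is false.
  s4 (successors {s1, s2, s4, s5, s6, s8}): φ is false.
  s5 (successors {s0, s2, s3, s5, s6, s7, s8}): φ is false.
  s6 (successors {s1, s5, s7}): φ is true.
  s7 (successors {s0, s1, s3, s4, s5, s8}): φ is true.
  s8 (successors {s1, s3, s5, s6, s7, s8}): φ is false.
For instance, at s2:
  At s2: []((~s -> s) | p) requires (~s -> s) | p at every successor {s0, s6}.
    (~s -> s) | p fails at s6, so []((~s -> s) | p) is false at s2.
Satisfying worlds: {s6, s7}

s6, s7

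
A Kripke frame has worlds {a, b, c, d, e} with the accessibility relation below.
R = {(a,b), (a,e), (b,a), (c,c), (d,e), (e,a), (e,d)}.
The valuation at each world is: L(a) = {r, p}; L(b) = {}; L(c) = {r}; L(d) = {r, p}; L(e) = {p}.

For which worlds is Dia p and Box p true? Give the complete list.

Let φ = Dia p and Box p. Evaluate φ at each world:
  a (successors {b, e}): φ is false.
  b (successors {a}): φ is true.
  c (successors {c}): φ is false.
  d (successors {e}): φ is true.
  e (successors {a, d}): φ is true.
For instance, at a:
  At a: Dia p is true, Box p is false, so Dia p and Box p is false.
    At a: Dia p requires p at some successor in {b, e}.
      p holds at e, so Dia p is true at a.
    At a: Box p requires p at every successor {b, e}.
      p fails at b, so Box p is false at a.
Satisfying worlds: {b, d, e}

b, d, e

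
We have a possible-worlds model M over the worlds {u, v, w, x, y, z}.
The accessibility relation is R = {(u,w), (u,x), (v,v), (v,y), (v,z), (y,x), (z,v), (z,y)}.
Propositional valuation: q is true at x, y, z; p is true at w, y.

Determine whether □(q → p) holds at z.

Yes

At z: □(q → p) requires q → p at every successor {v, y}.
  At v: q → p is true.
  At y: q → p is true.
So □(q → p) is true at z.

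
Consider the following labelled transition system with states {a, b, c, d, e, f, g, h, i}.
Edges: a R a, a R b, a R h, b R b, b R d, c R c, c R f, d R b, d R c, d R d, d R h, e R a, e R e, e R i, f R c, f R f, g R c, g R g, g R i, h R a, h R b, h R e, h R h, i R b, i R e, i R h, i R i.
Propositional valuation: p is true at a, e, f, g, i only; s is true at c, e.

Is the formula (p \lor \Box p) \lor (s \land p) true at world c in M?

No

At c: p \lor \Box p is false, s \land p is false, so (p \lor \Box p) \lor (s \land p) is false.
  At c: p is false, \Box p is false, so p \lor \Box p is false.
    At c: \Box p requires p at every successor {c, f}.
      p fails at c, so \Box p is false at c.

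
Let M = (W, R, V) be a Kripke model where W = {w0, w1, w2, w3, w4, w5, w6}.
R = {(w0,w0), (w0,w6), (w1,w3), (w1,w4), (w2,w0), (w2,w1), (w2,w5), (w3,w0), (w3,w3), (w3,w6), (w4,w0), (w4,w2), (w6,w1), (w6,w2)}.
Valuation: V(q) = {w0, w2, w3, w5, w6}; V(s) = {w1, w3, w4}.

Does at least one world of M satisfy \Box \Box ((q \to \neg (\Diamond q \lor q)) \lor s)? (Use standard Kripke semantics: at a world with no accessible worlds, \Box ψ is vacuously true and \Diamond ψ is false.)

Yes

Let φ = \Box \Box ((q \to \neg (\Diamond q \lor q)) \lor s). Evaluate φ at each world:
  w0 (successors {w0, w6}): φ is false.
  w1 (successors {w3, w4}): φ is false.
  w2 (successors {w0, w1, w5}): φ is false.
  w3 (successors {w0, w3, w6}): φ is false.
  w4 (successors {w0, w2}): φ is false.
  w5 (successors ∅): φ is true.
  w6 (successors {w1, w2}): φ is false.
Detail at w5 (witness):
  At w5: no accessible worlds, so \Box \Box ((q \to \neg (\Diamond q \lor q)) \lor s) holds vacuously.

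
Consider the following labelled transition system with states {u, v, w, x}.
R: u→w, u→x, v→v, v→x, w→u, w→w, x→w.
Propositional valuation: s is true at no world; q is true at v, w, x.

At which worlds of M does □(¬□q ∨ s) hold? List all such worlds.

x

Recall that □ψ holds at a world iff ψ holds at every accessible world, and ◇ψ holds iff ψ holds at some accessible world.
Let φ = □(¬□q ∨ s). Evaluate φ at each world:
  u (successors {w, x}): φ is false.
  v (successors {v, x}): φ is false.
  w (successors {u, w}): φ is false.
  x (successors {w}): φ is true.
For instance, at v:
  At v: □(¬□q ∨ s) requires ¬□q ∨ s at every successor {v, x}.
    ¬□q ∨ s fails at v, so □(¬□q ∨ s) is false at v.
      At v: ¬□q is false, s is false, so ¬□q ∨ s is false.
Satisfying worlds: {x}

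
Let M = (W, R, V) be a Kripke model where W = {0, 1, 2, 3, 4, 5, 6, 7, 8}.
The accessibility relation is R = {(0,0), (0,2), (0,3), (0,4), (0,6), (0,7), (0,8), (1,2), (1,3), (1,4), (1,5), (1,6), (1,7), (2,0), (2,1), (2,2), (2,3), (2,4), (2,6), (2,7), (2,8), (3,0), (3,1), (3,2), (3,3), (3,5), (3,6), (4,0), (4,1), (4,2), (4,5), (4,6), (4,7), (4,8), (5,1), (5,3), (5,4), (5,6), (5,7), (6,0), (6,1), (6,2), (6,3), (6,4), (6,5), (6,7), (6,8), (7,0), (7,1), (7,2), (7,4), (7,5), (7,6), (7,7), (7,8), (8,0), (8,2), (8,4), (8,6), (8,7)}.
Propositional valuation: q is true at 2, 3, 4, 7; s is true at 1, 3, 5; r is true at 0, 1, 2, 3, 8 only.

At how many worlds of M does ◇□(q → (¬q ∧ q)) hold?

0

Let φ = ◇□(q → (¬q ∧ q)). Evaluate φ at each world:
  0 (successors {0, 2, 3, 4, 6, 7, 8}): φ is false.
  1 (successors {2, 3, 4, 5, 6, 7}): φ is false.
  2 (successors {0, 1, 2, 3, 4, 6, 7, 8}): φ is false.
  3 (successors {0, 1, 2, 3, 5, 6}): φ is false.
  4 (successors {0, 1, 2, 5, 6, 7, 8}): φ is false.
  5 (successors {1, 3, 4, 6, 7}): φ is false.
  6 (successors {0, 1, 2, 3, 4, 5, 7, 8}): φ is false.
  7 (successors {0, 1, 2, 4, 5, 6, 7, 8}): φ is false.
  8 (successors {0, 2, 4, 6, 7}): φ is false.
For instance, at 1:
  At 1: ◇□(q → (¬q ∧ q)) requires □(q → (¬q ∧ q)) at some successor in {2, 3, 4, 5, 6, 7}.
    At 2: □(q → (¬q ∧ q)) is false.
    At 3: □(q → (¬q ∧ q)) is false.
    At 4: □(q → (¬q ∧ q)) is false.
    At 5: □(q → (¬q ∧ q)) is false.
    At 6: □(q → (¬q ∧ q)) is false.
    At 7: □(q → (¬q ∧ q)) is false.
  So ◇□(q → (¬q ∧ q)) is false at 1.
Satisfying worlds: none.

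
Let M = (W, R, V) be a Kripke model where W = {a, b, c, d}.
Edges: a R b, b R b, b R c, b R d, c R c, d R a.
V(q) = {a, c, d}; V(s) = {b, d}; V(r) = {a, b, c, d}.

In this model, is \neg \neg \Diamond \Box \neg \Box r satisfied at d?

No

At d: \neg \Diamond \Box \neg \Box r is true, so \neg \neg \Diamond \Box \neg \Box r is false.
  At d: \Diamond \Box \neg \Box r is false, so \neg \Diamond \Box \neg \Box r is true.
    At d: \Diamond \Box \neg \Box r requires \Box \neg \Box r at some successor in {a}.
      At a: \Box \neg \Box r is false.
    So \Diamond \Box \neg \Box r is false at d.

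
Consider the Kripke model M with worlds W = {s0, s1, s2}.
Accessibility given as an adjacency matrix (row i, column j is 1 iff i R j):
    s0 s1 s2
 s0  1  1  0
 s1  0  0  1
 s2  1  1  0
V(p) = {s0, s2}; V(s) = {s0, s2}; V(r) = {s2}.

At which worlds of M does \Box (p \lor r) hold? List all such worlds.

s1

Let φ = \Box (p \lor r). Evaluate φ at each world:
  s0 (successors {s0, s1}): φ is false.
  s1 (successors {s2}): φ is true.
  s2 (successors {s0, s1}): φ is false.
For instance, at s0:
  At s0: \Box (p \lor r) requires p \lor r at every successor {s0, s1}.
    p \lor r fails at s1, so \Box (p \lor r) is false at s0.
Satisfying worlds: {s1}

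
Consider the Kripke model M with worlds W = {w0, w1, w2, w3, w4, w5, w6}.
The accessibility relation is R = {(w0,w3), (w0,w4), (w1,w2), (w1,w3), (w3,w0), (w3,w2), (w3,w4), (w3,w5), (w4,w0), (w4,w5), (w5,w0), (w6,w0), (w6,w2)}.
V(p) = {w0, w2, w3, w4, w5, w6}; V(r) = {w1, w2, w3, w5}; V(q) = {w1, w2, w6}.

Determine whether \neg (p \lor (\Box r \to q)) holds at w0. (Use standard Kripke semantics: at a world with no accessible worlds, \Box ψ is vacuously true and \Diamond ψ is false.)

No

At w0: p \lor (\Box r \to q) is true, so \neg (p \lor (\Box r \to q)) is false.
  At w0: p is true, \Box r \to q is true, so p \lor (\Box r \to q) is true.
    At w0: \Box r is false, q is false, so \Box r \to q is true.
      At w0: \Box r requires r at every successor {w3, w4}.
        r fails at w4, so \Box r is false at w0.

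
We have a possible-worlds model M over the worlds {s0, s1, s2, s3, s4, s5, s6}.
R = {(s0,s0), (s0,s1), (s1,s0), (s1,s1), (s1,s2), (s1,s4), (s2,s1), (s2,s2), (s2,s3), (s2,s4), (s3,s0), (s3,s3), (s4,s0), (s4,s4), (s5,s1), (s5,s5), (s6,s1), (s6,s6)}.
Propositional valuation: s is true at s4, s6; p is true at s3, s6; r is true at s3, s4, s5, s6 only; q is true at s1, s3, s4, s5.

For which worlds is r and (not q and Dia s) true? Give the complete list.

s6

Let φ = r and (not q and Dia s). Evaluate φ at each world:
  s0 (successors {s0, s1}): φ is false.
  s1 (successors {s0, s1, s2, s4}): φ is false.
  s2 (successors {s1, s2, s3, s4}): φ is false.
  s3 (successors {s0, s3}): φ is false.
  s4 (successors {s0, s4}): φ is false.
  s5 (successors {s1, s5}): φ is false.
  s6 (successors {s1, s6}): φ is true.
For instance, at s3:
  At s3: r is true, not q and Dia s is false, so r and (not q and Dia s) is false.
    At s3: not q is false, Dia s is false, so not q and Dia s is false.
      At s3: Dia s requires s at some successor in {s0, s3}.
        At s0: s is false.
        At s3: s is false.
      So Dia s is false at s3.
Satisfying worlds: {s6}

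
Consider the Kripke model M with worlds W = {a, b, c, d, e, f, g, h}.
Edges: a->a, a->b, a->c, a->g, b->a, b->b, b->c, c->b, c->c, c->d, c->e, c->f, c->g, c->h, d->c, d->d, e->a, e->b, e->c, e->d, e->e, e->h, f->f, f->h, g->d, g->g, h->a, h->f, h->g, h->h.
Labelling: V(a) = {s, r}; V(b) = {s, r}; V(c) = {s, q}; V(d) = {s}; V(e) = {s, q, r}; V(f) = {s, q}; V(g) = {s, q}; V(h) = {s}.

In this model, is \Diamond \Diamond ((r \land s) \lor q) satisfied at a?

Yes

Recall that \Diamond ψ holds at a world iff ψ holds at some accessible world.
At a: \Diamond \Diamond ((r \land s) \lor q) requires \Diamond ((r \land s) \lor q) at some successor in {a, b, c, g}.
  \Diamond ((r \land s) \lor q) holds at a, so \Diamond \Diamond ((r \land s) \lor q) is true at a.
    At a: \Diamond ((r \land s) \lor q) requires (r \land s) \lor q at some successor in {a, b, c, g}.
      (r \land s) \lor q holds at a, so \Diamond ((r \land s) \lor q) is true at a.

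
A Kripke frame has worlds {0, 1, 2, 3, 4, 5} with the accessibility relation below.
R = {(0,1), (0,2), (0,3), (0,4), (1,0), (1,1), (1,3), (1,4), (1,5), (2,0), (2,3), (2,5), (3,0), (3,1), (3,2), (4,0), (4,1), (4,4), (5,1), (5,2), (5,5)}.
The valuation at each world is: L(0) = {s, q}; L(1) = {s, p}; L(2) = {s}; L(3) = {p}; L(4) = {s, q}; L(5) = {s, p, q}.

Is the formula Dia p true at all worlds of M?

Recall that Dia ψ holds at a world iff ψ holds at some accessible world.
Let φ = Dia p. Evaluate φ at each world:
  0 (successors {1, 2, 3, 4}): φ is true.
  1 (successors {0, 1, 3, 4, 5}): φ is true.
  2 (successors {0, 3, 5}): φ is true.
  3 (successors {0, 1, 2}): φ is true.
  4 (successors {0, 1, 4}): φ is true.
  5 (successors {1, 2, 5}): φ is true.
For instance, at 2:
  At 2: Dia p requires p at some successor in {0, 3, 5}.
    p holds at 3, so Dia p is true at 2.

Yes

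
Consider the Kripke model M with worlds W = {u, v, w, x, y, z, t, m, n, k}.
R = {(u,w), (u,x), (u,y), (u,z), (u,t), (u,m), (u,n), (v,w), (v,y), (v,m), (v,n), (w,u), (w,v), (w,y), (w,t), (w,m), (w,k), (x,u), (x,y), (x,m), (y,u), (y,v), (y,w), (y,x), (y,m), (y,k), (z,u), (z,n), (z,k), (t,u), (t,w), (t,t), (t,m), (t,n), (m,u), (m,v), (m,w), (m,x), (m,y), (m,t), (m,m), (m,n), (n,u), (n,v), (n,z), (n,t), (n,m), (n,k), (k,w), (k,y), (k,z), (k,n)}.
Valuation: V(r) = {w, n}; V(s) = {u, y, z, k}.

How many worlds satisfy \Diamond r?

7

Let φ = \Diamond r. Evaluate φ at each world:
  u (successors {w, x, y, z, t, m, n}): φ is true.
  v (successors {w, y, m, n}): φ is true.
  w (successors {u, v, y, t, m, k}): φ is false.
  x (successors {u, y, m}): φ is false.
  y (successors {u, v, w, x, m, k}): φ is true.
  z (successors {u, n, k}): φ is true.
  t (successors {u, w, t, m, n}): φ is true.
  m (successors {u, v, w, x, y, t, m, n}): φ is true.
  n (successors {u, v, z, t, m, k}): φ is false.
  k (successors {w, y, z, n}): φ is true.
For instance, at y:
  At y: \Diamond r requires r at some successor in {u, v, w, x, m, k}.
    r holds at w, so \Diamond r is true at y.
Satisfying worlds: {u, v, y, z, t, m, k}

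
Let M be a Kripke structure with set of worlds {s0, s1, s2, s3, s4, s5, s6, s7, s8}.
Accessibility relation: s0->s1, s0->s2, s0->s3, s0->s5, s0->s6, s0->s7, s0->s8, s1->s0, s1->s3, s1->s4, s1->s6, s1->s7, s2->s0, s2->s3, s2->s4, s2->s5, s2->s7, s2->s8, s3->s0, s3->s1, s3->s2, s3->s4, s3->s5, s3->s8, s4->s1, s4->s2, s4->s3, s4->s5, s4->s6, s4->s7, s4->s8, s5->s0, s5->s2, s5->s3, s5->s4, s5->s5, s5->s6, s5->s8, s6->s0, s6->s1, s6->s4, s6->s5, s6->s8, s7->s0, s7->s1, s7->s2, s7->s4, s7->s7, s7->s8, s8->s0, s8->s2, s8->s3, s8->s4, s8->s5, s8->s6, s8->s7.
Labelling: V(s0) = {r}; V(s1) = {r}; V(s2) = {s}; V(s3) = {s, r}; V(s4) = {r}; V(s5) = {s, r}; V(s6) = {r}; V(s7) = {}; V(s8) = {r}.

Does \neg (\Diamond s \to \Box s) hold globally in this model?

Yes

Let φ = \neg (\Diamond s \to \Box s). Evaluate φ at each world:
  s0 (successors {s1, s2, s3, s5, s6, s7, s8}): φ is true.
  s1 (successors {s0, s3, s4, s6, s7}): φ is true.
  s2 (successors {s0, s3, s4, s5, s7, s8}): φ is true.
  s3 (successors {s0, s1, s2, s4, s5, s8}): φ is true.
  s4 (successors {s1, s2, s3, s5, s6, s7, s8}): φ is true.
  s5 (successors {s0, s2, s3, s4, s5, s6, s8}): φ is true.
  s6 (successors {s0, s1, s4, s5, s8}): φ is true.
  s7 (successors {s0, s1, s2, s4, s7, s8}): φ is true.
  s8 (successors {s0, s2, s3, s4, s5, s6, s7}): φ is true.
For instance, at s8:
  At s8: \Diamond s \to \Box s is false, so \neg (\Diamond s \to \Box s) is true.
    At s8: \Diamond s is true, \Box s is false, so \Diamond s \to \Box s is false.
      At s8: \Diamond s requires s at some successor in {s0, s2, s3, s4, s5, s6, s7}.
        s holds at s2, so \Diamond s is true at s8.
      At s8: \Box s requires s at every successor {s0, s2, s3, s4, s5, s6, s7}.
        s fails at s0, so \Box s is false at s8.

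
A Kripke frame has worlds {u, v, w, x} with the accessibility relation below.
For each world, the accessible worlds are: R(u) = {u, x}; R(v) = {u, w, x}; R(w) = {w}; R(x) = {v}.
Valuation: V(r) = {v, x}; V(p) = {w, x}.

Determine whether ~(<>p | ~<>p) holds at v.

Recall that <>ψ holds at a world iff ψ holds at some accessible world.
At v: <>p | ~<>p is true, so ~(<>p | ~<>p) is false.
  At v: <>p is true, ~<>p is false, so <>p | ~<>p is true.
    At v: <>p requires p at some successor in {u, w, x}.
      p holds at w, so <>p is true at v.
    At v: <>p is true, so ~<>p is false.
      At v: <>p requires p at some successor in {u, w, x}.
        p holds at w, so <>p is true at v.

No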